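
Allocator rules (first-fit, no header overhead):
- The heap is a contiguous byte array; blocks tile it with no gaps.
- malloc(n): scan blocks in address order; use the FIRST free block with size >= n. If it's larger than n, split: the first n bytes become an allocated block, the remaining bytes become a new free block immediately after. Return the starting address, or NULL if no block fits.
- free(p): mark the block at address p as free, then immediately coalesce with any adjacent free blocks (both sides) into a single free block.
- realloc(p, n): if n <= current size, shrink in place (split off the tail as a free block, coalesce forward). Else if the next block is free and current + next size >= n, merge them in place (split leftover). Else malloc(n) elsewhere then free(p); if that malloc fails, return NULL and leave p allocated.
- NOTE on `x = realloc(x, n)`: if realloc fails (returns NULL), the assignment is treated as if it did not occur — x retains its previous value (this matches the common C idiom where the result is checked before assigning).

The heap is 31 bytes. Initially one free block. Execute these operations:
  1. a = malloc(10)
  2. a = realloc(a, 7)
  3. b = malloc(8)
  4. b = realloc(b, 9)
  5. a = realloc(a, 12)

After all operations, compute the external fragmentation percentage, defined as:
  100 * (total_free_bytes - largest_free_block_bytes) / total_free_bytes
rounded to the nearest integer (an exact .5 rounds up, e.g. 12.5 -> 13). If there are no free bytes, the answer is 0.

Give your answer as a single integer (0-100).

Op 1: a = malloc(10) -> a = 0; heap: [0-9 ALLOC][10-30 FREE]
Op 2: a = realloc(a, 7) -> a = 0; heap: [0-6 ALLOC][7-30 FREE]
Op 3: b = malloc(8) -> b = 7; heap: [0-6 ALLOC][7-14 ALLOC][15-30 FREE]
Op 4: b = realloc(b, 9) -> b = 7; heap: [0-6 ALLOC][7-15 ALLOC][16-30 FREE]
Op 5: a = realloc(a, 12) -> a = 16; heap: [0-6 FREE][7-15 ALLOC][16-27 ALLOC][28-30 FREE]
Free blocks: [7 3] total_free=10 largest=7 -> 100*(10-7)/10 = 300/10 = 30

Answer: 30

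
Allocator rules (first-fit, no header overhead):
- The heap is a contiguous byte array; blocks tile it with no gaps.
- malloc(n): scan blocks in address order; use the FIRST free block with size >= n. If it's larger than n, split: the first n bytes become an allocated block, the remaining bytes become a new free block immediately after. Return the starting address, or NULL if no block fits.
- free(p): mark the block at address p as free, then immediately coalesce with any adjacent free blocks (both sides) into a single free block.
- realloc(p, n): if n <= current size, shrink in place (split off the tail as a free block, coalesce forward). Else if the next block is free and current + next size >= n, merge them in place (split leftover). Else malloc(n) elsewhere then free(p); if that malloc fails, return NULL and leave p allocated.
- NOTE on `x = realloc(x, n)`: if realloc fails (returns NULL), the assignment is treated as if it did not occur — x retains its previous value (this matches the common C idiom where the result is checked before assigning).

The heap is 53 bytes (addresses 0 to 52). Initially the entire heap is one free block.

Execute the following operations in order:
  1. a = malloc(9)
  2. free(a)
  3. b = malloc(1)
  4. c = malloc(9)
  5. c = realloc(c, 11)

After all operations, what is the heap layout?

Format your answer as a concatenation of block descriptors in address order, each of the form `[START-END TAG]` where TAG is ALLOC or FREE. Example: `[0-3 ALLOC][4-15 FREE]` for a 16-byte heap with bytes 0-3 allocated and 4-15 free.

Op 1: a = malloc(9) -> a = 0; heap: [0-8 ALLOC][9-52 FREE]
Op 2: free(a) -> (freed a); heap: [0-52 FREE]
Op 3: b = malloc(1) -> b = 0; heap: [0-0 ALLOC][1-52 FREE]
Op 4: c = malloc(9) -> c = 1; heap: [0-0 ALLOC][1-9 ALLOC][10-52 FREE]
Op 5: c = realloc(c, 11) -> c = 1; heap: [0-0 ALLOC][1-11 ALLOC][12-52 FREE]

Answer: [0-0 ALLOC][1-11 ALLOC][12-52 FREE]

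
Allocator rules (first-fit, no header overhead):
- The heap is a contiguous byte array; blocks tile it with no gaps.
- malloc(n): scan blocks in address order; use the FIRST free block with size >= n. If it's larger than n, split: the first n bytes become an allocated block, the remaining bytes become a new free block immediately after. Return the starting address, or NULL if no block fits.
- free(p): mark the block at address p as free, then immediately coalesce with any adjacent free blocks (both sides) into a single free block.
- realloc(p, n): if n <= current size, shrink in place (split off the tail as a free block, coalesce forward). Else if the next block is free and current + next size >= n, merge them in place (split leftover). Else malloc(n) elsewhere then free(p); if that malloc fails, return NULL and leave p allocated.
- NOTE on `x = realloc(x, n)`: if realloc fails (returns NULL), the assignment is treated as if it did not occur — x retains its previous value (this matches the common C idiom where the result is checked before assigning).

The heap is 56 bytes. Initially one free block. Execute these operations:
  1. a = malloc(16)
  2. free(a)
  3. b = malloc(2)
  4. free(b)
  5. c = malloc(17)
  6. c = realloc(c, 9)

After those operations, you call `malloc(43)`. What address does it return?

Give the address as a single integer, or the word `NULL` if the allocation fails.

Op 1: a = malloc(16) -> a = 0; heap: [0-15 ALLOC][16-55 FREE]
Op 2: free(a) -> (freed a); heap: [0-55 FREE]
Op 3: b = malloc(2) -> b = 0; heap: [0-1 ALLOC][2-55 FREE]
Op 4: free(b) -> (freed b); heap: [0-55 FREE]
Op 5: c = malloc(17) -> c = 0; heap: [0-16 ALLOC][17-55 FREE]
Op 6: c = realloc(c, 9) -> c = 0; heap: [0-8 ALLOC][9-55 FREE]
malloc(43): first-fit scan over [0-8 ALLOC][9-55 FREE] -> 9

Answer: 9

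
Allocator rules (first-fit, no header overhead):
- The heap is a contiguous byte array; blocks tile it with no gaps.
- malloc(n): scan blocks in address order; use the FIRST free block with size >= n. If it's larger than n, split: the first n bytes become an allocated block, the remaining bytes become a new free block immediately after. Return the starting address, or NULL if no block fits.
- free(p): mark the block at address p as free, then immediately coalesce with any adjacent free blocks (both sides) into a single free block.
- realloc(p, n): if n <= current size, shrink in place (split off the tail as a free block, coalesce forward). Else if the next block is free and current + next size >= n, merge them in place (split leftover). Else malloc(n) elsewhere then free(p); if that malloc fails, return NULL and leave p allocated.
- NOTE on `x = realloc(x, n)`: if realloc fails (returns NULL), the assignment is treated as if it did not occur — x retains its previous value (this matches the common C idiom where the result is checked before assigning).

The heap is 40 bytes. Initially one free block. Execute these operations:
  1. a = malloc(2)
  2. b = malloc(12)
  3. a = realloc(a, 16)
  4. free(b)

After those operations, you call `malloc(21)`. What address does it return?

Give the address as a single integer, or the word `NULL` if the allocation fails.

Op 1: a = malloc(2) -> a = 0; heap: [0-1 ALLOC][2-39 FREE]
Op 2: b = malloc(12) -> b = 2; heap: [0-1 ALLOC][2-13 ALLOC][14-39 FREE]
Op 3: a = realloc(a, 16) -> a = 14; heap: [0-1 FREE][2-13 ALLOC][14-29 ALLOC][30-39 FREE]
Op 4: free(b) -> (freed b); heap: [0-13 FREE][14-29 ALLOC][30-39 FREE]
malloc(21): first-fit scan over [0-13 FREE][14-29 ALLOC][30-39 FREE] -> NULL

Answer: NULL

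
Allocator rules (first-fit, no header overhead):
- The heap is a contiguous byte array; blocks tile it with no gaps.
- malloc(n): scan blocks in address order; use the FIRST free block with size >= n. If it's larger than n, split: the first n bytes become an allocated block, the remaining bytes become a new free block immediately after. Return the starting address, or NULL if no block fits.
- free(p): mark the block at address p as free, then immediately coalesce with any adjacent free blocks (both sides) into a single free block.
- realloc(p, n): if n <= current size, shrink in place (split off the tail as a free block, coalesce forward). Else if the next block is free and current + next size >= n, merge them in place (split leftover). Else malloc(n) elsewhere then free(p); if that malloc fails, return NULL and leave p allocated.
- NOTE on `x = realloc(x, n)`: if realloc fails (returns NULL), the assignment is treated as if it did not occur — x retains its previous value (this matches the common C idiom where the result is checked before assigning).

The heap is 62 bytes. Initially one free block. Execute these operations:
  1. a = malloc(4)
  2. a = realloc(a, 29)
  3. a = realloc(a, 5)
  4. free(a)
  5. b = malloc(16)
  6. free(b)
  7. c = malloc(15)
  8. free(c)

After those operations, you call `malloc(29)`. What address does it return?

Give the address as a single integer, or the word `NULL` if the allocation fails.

Answer: 0

Derivation:
Op 1: a = malloc(4) -> a = 0; heap: [0-3 ALLOC][4-61 FREE]
Op 2: a = realloc(a, 29) -> a = 0; heap: [0-28 ALLOC][29-61 FREE]
Op 3: a = realloc(a, 5) -> a = 0; heap: [0-4 ALLOC][5-61 FREE]
Op 4: free(a) -> (freed a); heap: [0-61 FREE]
Op 5: b = malloc(16) -> b = 0; heap: [0-15 ALLOC][16-61 FREE]
Op 6: free(b) -> (freed b); heap: [0-61 FREE]
Op 7: c = malloc(15) -> c = 0; heap: [0-14 ALLOC][15-61 FREE]
Op 8: free(c) -> (freed c); heap: [0-61 FREE]
malloc(29): first-fit scan over [0-61 FREE] -> 0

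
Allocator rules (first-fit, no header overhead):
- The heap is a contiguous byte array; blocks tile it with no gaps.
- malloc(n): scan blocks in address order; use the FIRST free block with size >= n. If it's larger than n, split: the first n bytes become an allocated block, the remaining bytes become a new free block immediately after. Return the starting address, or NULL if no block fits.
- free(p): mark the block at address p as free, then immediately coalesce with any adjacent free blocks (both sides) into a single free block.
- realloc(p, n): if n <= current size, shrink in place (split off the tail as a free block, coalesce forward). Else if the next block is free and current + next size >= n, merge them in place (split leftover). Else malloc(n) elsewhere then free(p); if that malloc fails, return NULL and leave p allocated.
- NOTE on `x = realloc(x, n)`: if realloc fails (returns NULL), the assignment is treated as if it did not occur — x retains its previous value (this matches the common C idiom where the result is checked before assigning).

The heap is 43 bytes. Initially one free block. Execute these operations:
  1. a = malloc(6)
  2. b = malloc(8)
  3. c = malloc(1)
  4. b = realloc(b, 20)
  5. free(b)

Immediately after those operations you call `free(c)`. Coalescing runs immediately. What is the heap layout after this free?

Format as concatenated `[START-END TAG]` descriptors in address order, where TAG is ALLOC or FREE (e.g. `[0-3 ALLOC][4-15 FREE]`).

Answer: [0-5 ALLOC][6-42 FREE]

Derivation:
Op 1: a = malloc(6) -> a = 0; heap: [0-5 ALLOC][6-42 FREE]
Op 2: b = malloc(8) -> b = 6; heap: [0-5 ALLOC][6-13 ALLOC][14-42 FREE]
Op 3: c = malloc(1) -> c = 14; heap: [0-5 ALLOC][6-13 ALLOC][14-14 ALLOC][15-42 FREE]
Op 4: b = realloc(b, 20) -> b = 15; heap: [0-5 ALLOC][6-13 FREE][14-14 ALLOC][15-34 ALLOC][35-42 FREE]
Op 5: free(b) -> (freed b); heap: [0-5 ALLOC][6-13 FREE][14-14 ALLOC][15-42 FREE]
free(c): c = 14 -> block [14-14 ALLOC]; mark free, coalesce with adjacent free neighbors -> [0-5 ALLOC][6-42 FREE]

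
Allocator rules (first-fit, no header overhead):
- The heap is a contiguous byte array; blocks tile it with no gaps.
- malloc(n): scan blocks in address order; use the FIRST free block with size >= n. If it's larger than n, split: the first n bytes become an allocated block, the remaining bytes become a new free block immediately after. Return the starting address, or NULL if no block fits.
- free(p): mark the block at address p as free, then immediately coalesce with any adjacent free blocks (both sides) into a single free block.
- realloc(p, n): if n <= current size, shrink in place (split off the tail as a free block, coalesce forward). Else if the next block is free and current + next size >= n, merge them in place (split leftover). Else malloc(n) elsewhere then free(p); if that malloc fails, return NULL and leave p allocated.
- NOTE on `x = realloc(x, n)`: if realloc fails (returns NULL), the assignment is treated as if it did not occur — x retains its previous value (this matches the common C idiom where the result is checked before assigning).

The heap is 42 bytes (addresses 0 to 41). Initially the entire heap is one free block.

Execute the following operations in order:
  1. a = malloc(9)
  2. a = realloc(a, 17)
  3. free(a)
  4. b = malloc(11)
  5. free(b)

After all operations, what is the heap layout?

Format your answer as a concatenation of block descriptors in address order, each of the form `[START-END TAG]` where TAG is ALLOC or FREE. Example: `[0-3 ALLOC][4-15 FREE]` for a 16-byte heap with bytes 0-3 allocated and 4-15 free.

Op 1: a = malloc(9) -> a = 0; heap: [0-8 ALLOC][9-41 FREE]
Op 2: a = realloc(a, 17) -> a = 0; heap: [0-16 ALLOC][17-41 FREE]
Op 3: free(a) -> (freed a); heap: [0-41 FREE]
Op 4: b = malloc(11) -> b = 0; heap: [0-10 ALLOC][11-41 FREE]
Op 5: free(b) -> (freed b); heap: [0-41 FREE]

Answer: [0-41 FREE]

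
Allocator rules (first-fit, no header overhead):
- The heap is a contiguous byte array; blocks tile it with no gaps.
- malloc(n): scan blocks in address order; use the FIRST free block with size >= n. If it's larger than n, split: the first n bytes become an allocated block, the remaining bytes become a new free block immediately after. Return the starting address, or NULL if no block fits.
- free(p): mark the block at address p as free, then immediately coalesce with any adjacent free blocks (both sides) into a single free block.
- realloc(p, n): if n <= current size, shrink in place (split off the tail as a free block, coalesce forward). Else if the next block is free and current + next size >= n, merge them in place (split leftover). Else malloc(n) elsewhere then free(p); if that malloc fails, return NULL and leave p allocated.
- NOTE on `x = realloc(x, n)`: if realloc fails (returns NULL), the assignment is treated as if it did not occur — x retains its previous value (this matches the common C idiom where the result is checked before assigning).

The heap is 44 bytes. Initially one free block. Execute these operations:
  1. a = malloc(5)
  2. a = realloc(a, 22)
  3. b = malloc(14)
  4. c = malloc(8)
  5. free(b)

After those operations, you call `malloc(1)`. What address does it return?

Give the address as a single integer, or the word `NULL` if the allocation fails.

Op 1: a = malloc(5) -> a = 0; heap: [0-4 ALLOC][5-43 FREE]
Op 2: a = realloc(a, 22) -> a = 0; heap: [0-21 ALLOC][22-43 FREE]
Op 3: b = malloc(14) -> b = 22; heap: [0-21 ALLOC][22-35 ALLOC][36-43 FREE]
Op 4: c = malloc(8) -> c = 36; heap: [0-21 ALLOC][22-35 ALLOC][36-43 ALLOC]
Op 5: free(b) -> (freed b); heap: [0-21 ALLOC][22-35 FREE][36-43 ALLOC]
malloc(1): first-fit scan over [0-21 ALLOC][22-35 FREE][36-43 ALLOC] -> 22

Answer: 22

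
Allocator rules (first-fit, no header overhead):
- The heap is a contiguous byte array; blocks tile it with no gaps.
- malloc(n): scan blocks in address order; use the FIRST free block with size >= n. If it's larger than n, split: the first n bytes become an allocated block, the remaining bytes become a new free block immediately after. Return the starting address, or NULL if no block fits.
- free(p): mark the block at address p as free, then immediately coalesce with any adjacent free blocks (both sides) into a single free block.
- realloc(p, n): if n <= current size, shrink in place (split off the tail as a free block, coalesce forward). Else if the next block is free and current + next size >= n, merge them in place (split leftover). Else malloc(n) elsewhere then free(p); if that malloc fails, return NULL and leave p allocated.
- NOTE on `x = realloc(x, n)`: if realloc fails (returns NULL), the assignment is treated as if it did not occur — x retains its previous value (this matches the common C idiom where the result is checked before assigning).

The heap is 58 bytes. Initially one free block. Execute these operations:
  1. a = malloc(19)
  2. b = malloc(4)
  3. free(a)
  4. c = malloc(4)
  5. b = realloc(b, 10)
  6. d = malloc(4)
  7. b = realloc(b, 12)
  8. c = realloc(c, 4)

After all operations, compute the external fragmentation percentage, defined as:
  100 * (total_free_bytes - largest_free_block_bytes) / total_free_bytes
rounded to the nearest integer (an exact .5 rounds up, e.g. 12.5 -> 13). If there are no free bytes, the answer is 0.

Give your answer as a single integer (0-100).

Answer: 29

Derivation:
Op 1: a = malloc(19) -> a = 0; heap: [0-18 ALLOC][19-57 FREE]
Op 2: b = malloc(4) -> b = 19; heap: [0-18 ALLOC][19-22 ALLOC][23-57 FREE]
Op 3: free(a) -> (freed a); heap: [0-18 FREE][19-22 ALLOC][23-57 FREE]
Op 4: c = malloc(4) -> c = 0; heap: [0-3 ALLOC][4-18 FREE][19-22 ALLOC][23-57 FREE]
Op 5: b = realloc(b, 10) -> b = 19; heap: [0-3 ALLOC][4-18 FREE][19-28 ALLOC][29-57 FREE]
Op 6: d = malloc(4) -> d = 4; heap: [0-3 ALLOC][4-7 ALLOC][8-18 FREE][19-28 ALLOC][29-57 FREE]
Op 7: b = realloc(b, 12) -> b = 19; heap: [0-3 ALLOC][4-7 ALLOC][8-18 FREE][19-30 ALLOC][31-57 FREE]
Op 8: c = realloc(c, 4) -> c = 0; heap: [0-3 ALLOC][4-7 ALLOC][8-18 FREE][19-30 ALLOC][31-57 FREE]
Free blocks: [11 27] total_free=38 largest=27 -> 100*(38-27)/38 = 1100/38 ≈ 28.947 -> rounds to 29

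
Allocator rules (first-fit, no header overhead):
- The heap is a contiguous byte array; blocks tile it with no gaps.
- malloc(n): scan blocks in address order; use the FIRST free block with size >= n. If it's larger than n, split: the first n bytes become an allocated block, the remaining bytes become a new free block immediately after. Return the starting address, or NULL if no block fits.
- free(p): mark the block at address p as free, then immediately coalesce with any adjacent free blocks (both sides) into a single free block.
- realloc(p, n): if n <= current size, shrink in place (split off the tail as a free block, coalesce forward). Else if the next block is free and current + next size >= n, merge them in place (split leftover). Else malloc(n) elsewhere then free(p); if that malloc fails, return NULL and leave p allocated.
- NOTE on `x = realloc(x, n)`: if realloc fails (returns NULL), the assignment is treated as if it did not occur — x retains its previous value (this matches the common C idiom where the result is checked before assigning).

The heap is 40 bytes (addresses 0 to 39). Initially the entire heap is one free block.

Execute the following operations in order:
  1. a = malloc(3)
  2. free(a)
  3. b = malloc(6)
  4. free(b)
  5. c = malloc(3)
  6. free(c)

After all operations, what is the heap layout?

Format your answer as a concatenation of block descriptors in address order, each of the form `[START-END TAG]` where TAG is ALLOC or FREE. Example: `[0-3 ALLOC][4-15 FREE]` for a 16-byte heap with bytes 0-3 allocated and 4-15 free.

Answer: [0-39 FREE]

Derivation:
Op 1: a = malloc(3) -> a = 0; heap: [0-2 ALLOC][3-39 FREE]
Op 2: free(a) -> (freed a); heap: [0-39 FREE]
Op 3: b = malloc(6) -> b = 0; heap: [0-5 ALLOC][6-39 FREE]
Op 4: free(b) -> (freed b); heap: [0-39 FREE]
Op 5: c = malloc(3) -> c = 0; heap: [0-2 ALLOC][3-39 FREE]
Op 6: free(c) -> (freed c); heap: [0-39 FREE]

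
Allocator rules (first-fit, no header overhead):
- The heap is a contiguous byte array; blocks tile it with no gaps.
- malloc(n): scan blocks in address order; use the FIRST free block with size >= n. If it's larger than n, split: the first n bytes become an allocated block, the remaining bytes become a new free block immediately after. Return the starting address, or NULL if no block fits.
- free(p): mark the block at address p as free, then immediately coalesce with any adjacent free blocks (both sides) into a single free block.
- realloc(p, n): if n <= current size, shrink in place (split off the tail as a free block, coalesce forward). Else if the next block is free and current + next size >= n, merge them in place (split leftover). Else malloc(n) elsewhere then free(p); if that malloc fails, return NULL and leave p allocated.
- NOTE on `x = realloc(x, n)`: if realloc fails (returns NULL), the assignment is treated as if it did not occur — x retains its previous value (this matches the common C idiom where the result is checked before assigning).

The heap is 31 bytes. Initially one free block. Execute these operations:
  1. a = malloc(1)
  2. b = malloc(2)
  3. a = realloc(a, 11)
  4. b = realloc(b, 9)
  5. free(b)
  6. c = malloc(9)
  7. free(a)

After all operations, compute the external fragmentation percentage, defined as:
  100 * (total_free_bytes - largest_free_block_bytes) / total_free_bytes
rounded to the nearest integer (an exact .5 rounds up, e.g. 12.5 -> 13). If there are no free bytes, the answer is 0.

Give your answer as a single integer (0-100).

Op 1: a = malloc(1) -> a = 0; heap: [0-0 ALLOC][1-30 FREE]
Op 2: b = malloc(2) -> b = 1; heap: [0-0 ALLOC][1-2 ALLOC][3-30 FREE]
Op 3: a = realloc(a, 11) -> a = 3; heap: [0-0 FREE][1-2 ALLOC][3-13 ALLOC][14-30 FREE]
Op 4: b = realloc(b, 9) -> b = 14; heap: [0-2 FREE][3-13 ALLOC][14-22 ALLOC][23-30 FREE]
Op 5: free(b) -> (freed b); heap: [0-2 FREE][3-13 ALLOC][14-30 FREE]
Op 6: c = malloc(9) -> c = 14; heap: [0-2 FREE][3-13 ALLOC][14-22 ALLOC][23-30 FREE]
Op 7: free(a) -> (freed a); heap: [0-13 FREE][14-22 ALLOC][23-30 FREE]
Free blocks: [14 8] total_free=22 largest=14 -> 100*(22-14)/22 = 800/22 ≈ 36.364 -> rounds to 36

Answer: 36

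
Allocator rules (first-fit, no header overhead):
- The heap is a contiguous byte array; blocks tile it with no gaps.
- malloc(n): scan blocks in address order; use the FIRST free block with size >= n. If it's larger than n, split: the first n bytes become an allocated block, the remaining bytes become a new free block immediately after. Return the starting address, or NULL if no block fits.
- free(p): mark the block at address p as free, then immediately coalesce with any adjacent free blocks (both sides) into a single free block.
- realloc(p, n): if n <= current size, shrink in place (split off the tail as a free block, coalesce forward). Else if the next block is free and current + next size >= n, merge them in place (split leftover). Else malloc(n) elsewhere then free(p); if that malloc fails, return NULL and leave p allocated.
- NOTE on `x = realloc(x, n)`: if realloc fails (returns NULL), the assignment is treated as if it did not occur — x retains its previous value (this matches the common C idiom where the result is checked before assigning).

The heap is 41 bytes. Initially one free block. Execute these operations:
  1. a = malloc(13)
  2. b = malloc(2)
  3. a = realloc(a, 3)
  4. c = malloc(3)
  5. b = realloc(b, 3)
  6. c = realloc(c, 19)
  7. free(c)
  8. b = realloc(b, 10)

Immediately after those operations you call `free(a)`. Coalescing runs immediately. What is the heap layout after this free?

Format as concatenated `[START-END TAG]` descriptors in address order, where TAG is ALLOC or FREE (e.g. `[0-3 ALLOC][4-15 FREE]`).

Answer: [0-12 FREE][13-22 ALLOC][23-40 FREE]

Derivation:
Op 1: a = malloc(13) -> a = 0; heap: [0-12 ALLOC][13-40 FREE]
Op 2: b = malloc(2) -> b = 13; heap: [0-12 ALLOC][13-14 ALLOC][15-40 FREE]
Op 3: a = realloc(a, 3) -> a = 0; heap: [0-2 ALLOC][3-12 FREE][13-14 ALLOC][15-40 FREE]
Op 4: c = malloc(3) -> c = 3; heap: [0-2 ALLOC][3-5 ALLOC][6-12 FREE][13-14 ALLOC][15-40 FREE]
Op 5: b = realloc(b, 3) -> b = 13; heap: [0-2 ALLOC][3-5 ALLOC][6-12 FREE][13-15 ALLOC][16-40 FREE]
Op 6: c = realloc(c, 19) -> c = 16; heap: [0-2 ALLOC][3-12 FREE][13-15 ALLOC][16-34 ALLOC][35-40 FREE]
Op 7: free(c) -> (freed c); heap: [0-2 ALLOC][3-12 FREE][13-15 ALLOC][16-40 FREE]
Op 8: b = realloc(b, 10) -> b = 13; heap: [0-2 ALLOC][3-12 FREE][13-22 ALLOC][23-40 FREE]
free(a): a = 0 -> block [0-2 ALLOC]; mark free, coalesce with adjacent free neighbors -> [0-12 FREE][13-22 ALLOC][23-40 FREE]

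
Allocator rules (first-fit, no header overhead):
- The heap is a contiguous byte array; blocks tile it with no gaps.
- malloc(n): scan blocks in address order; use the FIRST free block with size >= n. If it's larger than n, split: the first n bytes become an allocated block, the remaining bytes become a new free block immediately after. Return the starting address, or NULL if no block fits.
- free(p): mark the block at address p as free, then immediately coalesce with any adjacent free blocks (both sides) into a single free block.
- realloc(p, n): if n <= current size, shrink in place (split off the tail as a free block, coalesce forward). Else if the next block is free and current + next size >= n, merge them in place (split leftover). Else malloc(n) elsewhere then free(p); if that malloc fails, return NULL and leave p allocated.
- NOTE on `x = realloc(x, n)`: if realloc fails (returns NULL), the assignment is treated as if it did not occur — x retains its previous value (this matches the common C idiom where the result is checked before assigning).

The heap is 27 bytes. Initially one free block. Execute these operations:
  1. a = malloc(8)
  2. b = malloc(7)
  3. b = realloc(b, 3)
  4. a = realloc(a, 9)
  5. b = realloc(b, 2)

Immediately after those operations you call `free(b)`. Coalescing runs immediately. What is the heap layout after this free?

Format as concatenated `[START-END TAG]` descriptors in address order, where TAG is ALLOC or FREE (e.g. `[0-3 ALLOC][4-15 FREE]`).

Answer: [0-10 FREE][11-19 ALLOC][20-26 FREE]

Derivation:
Op 1: a = malloc(8) -> a = 0; heap: [0-7 ALLOC][8-26 FREE]
Op 2: b = malloc(7) -> b = 8; heap: [0-7 ALLOC][8-14 ALLOC][15-26 FREE]
Op 3: b = realloc(b, 3) -> b = 8; heap: [0-7 ALLOC][8-10 ALLOC][11-26 FREE]
Op 4: a = realloc(a, 9) -> a = 11; heap: [0-7 FREE][8-10 ALLOC][11-19 ALLOC][20-26 FREE]
Op 5: b = realloc(b, 2) -> b = 8; heap: [0-7 FREE][8-9 ALLOC][10-10 FREE][11-19 ALLOC][20-26 FREE]
free(b): b = 8 -> block [8-9 ALLOC]; mark free, coalesce with adjacent free neighbors -> [0-10 FREE][11-19 ALLOC][20-26 FREE]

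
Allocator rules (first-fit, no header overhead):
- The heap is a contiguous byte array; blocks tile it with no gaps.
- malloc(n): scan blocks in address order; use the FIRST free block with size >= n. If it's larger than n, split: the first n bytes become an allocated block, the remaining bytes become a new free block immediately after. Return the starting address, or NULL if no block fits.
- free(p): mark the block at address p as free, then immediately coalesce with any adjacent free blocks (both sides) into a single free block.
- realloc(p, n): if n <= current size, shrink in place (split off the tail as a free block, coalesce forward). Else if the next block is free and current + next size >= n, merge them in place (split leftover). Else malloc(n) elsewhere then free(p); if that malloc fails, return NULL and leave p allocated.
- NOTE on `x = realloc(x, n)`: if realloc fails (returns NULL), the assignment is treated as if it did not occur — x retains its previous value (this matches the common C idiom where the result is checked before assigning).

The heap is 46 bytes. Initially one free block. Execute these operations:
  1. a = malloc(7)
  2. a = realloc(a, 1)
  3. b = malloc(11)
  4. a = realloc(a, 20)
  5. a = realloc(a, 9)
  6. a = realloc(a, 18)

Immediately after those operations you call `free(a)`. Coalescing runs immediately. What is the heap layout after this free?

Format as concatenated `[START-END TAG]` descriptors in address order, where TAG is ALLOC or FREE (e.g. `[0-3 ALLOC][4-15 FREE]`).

Op 1: a = malloc(7) -> a = 0; heap: [0-6 ALLOC][7-45 FREE]
Op 2: a = realloc(a, 1) -> a = 0; heap: [0-0 ALLOC][1-45 FREE]
Op 3: b = malloc(11) -> b = 1; heap: [0-0 ALLOC][1-11 ALLOC][12-45 FREE]
Op 4: a = realloc(a, 20) -> a = 12; heap: [0-0 FREE][1-11 ALLOC][12-31 ALLOC][32-45 FREE]
Op 5: a = realloc(a, 9) -> a = 12; heap: [0-0 FREE][1-11 ALLOC][12-20 ALLOC][21-45 FREE]
Op 6: a = realloc(a, 18) -> a = 12; heap: [0-0 FREE][1-11 ALLOC][12-29 ALLOC][30-45 FREE]
free(a): a = 12 -> block [12-29 ALLOC]; mark free, coalesce with adjacent free neighbors -> [0-0 FREE][1-11 ALLOC][12-45 FREE]

Answer: [0-0 FREE][1-11 ALLOC][12-45 FREE]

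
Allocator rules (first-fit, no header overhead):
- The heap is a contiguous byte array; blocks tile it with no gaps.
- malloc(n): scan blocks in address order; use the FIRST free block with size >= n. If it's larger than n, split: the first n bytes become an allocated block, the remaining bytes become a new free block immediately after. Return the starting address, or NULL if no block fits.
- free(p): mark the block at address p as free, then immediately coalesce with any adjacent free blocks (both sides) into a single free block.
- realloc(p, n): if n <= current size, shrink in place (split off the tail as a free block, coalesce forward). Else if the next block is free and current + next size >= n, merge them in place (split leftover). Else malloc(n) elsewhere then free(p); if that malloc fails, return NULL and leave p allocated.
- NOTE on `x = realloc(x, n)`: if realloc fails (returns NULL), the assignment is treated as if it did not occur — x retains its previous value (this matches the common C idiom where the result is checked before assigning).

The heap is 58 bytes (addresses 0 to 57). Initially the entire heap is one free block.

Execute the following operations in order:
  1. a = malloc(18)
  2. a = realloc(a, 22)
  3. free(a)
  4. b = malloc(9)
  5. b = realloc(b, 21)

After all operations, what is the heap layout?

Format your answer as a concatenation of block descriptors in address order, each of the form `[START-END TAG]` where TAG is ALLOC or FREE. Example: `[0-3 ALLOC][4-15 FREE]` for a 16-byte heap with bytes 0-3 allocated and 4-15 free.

Op 1: a = malloc(18) -> a = 0; heap: [0-17 ALLOC][18-57 FREE]
Op 2: a = realloc(a, 22) -> a = 0; heap: [0-21 ALLOC][22-57 FREE]
Op 3: free(a) -> (freed a); heap: [0-57 FREE]
Op 4: b = malloc(9) -> b = 0; heap: [0-8 ALLOC][9-57 FREE]
Op 5: b = realloc(b, 21) -> b = 0; heap: [0-20 ALLOC][21-57 FREE]

Answer: [0-20 ALLOC][21-57 FREE]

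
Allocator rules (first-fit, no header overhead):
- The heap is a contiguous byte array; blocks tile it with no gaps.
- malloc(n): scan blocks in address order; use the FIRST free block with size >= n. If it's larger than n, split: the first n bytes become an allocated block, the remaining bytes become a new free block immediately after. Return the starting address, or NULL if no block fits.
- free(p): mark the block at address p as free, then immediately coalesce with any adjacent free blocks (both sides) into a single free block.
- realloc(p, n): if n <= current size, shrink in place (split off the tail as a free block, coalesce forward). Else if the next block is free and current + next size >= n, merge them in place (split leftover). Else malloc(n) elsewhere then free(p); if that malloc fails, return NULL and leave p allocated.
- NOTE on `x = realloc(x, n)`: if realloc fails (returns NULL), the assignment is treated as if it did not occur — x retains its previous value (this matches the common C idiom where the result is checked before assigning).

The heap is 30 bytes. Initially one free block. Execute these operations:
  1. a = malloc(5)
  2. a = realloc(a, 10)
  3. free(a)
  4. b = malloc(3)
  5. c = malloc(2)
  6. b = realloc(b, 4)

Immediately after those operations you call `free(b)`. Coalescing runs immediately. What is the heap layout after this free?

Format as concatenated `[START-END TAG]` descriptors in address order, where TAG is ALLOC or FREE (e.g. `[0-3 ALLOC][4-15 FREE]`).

Op 1: a = malloc(5) -> a = 0; heap: [0-4 ALLOC][5-29 FREE]
Op 2: a = realloc(a, 10) -> a = 0; heap: [0-9 ALLOC][10-29 FREE]
Op 3: free(a) -> (freed a); heap: [0-29 FREE]
Op 4: b = malloc(3) -> b = 0; heap: [0-2 ALLOC][3-29 FREE]
Op 5: c = malloc(2) -> c = 3; heap: [0-2 ALLOC][3-4 ALLOC][5-29 FREE]
Op 6: b = realloc(b, 4) -> b = 5; heap: [0-2 FREE][3-4 ALLOC][5-8 ALLOC][9-29 FREE]
free(b): b = 5 -> block [5-8 ALLOC]; mark free, coalesce with adjacent free neighbors -> [0-2 FREE][3-4 ALLOC][5-29 FREE]

Answer: [0-2 FREE][3-4 ALLOC][5-29 FREE]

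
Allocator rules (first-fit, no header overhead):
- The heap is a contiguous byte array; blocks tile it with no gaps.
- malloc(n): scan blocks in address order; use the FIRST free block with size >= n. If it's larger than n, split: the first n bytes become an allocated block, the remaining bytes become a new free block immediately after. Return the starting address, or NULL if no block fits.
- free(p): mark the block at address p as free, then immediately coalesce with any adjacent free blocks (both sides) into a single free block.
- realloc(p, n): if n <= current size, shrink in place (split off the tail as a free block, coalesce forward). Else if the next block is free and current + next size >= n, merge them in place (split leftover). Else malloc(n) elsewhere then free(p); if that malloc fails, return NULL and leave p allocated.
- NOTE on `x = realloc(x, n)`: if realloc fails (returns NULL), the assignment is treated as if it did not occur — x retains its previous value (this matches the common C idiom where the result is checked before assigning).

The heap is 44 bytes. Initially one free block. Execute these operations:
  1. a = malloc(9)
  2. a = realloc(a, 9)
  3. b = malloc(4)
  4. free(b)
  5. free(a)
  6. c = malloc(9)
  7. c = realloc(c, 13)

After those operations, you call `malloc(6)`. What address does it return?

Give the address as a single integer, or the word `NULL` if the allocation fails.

Answer: 13

Derivation:
Op 1: a = malloc(9) -> a = 0; heap: [0-8 ALLOC][9-43 FREE]
Op 2: a = realloc(a, 9) -> a = 0; heap: [0-8 ALLOC][9-43 FREE]
Op 3: b = malloc(4) -> b = 9; heap: [0-8 ALLOC][9-12 ALLOC][13-43 FREE]
Op 4: free(b) -> (freed b); heap: [0-8 ALLOC][9-43 FREE]
Op 5: free(a) -> (freed a); heap: [0-43 FREE]
Op 6: c = malloc(9) -> c = 0; heap: [0-8 ALLOC][9-43 FREE]
Op 7: c = realloc(c, 13) -> c = 0; heap: [0-12 ALLOC][13-43 FREE]
malloc(6): first-fit scan over [0-12 ALLOC][13-43 FREE] -> 13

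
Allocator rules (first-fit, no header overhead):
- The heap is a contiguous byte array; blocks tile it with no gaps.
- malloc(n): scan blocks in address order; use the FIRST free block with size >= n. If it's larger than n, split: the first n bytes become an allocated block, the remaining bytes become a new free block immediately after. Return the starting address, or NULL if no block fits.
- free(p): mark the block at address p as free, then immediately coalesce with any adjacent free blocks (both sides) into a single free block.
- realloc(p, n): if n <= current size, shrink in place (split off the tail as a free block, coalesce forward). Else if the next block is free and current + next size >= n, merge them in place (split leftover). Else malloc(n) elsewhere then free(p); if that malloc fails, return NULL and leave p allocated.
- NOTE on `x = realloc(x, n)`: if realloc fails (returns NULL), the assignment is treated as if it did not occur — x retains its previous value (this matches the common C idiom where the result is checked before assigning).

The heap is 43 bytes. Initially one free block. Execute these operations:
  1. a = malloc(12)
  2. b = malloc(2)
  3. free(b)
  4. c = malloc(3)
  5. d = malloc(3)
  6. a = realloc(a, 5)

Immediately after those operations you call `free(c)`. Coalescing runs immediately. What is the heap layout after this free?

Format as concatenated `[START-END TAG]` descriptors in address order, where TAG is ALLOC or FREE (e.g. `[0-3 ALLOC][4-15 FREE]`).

Op 1: a = malloc(12) -> a = 0; heap: [0-11 ALLOC][12-42 FREE]
Op 2: b = malloc(2) -> b = 12; heap: [0-11 ALLOC][12-13 ALLOC][14-42 FREE]
Op 3: free(b) -> (freed b); heap: [0-11 ALLOC][12-42 FREE]
Op 4: c = malloc(3) -> c = 12; heap: [0-11 ALLOC][12-14 ALLOC][15-42 FREE]
Op 5: d = malloc(3) -> d = 15; heap: [0-11 ALLOC][12-14 ALLOC][15-17 ALLOC][18-42 FREE]
Op 6: a = realloc(a, 5) -> a = 0; heap: [0-4 ALLOC][5-11 FREE][12-14 ALLOC][15-17 ALLOC][18-42 FREE]
free(c): c = 12 -> block [12-14 ALLOC]; mark free, coalesce with adjacent free neighbors -> [0-4 ALLOC][5-14 FREE][15-17 ALLOC][18-42 FREE]

Answer: [0-4 ALLOC][5-14 FREE][15-17 ALLOC][18-42 FREE]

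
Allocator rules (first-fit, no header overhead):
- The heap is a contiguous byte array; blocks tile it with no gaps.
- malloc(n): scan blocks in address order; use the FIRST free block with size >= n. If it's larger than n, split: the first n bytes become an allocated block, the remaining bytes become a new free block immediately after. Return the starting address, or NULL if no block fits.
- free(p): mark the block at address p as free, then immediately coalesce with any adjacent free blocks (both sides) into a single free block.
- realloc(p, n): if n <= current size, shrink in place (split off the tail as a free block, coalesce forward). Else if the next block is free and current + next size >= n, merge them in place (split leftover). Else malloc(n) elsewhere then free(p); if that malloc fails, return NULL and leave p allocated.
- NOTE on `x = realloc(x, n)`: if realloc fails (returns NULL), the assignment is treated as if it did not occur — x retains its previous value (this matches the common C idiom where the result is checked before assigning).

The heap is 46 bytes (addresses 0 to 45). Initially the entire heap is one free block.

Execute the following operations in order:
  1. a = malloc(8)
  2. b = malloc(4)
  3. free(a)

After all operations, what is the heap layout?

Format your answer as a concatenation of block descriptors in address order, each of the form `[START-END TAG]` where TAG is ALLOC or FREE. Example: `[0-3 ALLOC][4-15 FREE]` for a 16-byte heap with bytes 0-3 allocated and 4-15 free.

Op 1: a = malloc(8) -> a = 0; heap: [0-7 ALLOC][8-45 FREE]
Op 2: b = malloc(4) -> b = 8; heap: [0-7 ALLOC][8-11 ALLOC][12-45 FREE]
Op 3: free(a) -> (freed a); heap: [0-7 FREE][8-11 ALLOC][12-45 FREE]

Answer: [0-7 FREE][8-11 ALLOC][12-45 FREE]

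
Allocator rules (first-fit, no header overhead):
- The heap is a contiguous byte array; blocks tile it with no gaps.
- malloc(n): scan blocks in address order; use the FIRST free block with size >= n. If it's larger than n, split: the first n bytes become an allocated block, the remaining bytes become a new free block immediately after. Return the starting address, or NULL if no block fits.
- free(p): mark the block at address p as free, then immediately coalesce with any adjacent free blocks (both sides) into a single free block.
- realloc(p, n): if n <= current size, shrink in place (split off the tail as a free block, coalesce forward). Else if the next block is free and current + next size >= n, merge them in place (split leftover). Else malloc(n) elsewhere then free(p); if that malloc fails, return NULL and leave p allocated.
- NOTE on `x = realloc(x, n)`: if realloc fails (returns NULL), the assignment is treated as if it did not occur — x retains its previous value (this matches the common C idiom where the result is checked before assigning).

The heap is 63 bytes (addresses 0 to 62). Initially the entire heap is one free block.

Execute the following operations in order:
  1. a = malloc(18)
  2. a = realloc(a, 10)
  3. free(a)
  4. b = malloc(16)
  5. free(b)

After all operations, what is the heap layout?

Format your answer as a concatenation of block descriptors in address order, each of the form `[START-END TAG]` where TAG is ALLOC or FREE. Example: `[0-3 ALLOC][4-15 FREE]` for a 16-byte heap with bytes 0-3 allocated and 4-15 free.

Op 1: a = malloc(18) -> a = 0; heap: [0-17 ALLOC][18-62 FREE]
Op 2: a = realloc(a, 10) -> a = 0; heap: [0-9 ALLOC][10-62 FREE]
Op 3: free(a) -> (freed a); heap: [0-62 FREE]
Op 4: b = malloc(16) -> b = 0; heap: [0-15 ALLOC][16-62 FREE]
Op 5: free(b) -> (freed b); heap: [0-62 FREE]

Answer: [0-62 FREE]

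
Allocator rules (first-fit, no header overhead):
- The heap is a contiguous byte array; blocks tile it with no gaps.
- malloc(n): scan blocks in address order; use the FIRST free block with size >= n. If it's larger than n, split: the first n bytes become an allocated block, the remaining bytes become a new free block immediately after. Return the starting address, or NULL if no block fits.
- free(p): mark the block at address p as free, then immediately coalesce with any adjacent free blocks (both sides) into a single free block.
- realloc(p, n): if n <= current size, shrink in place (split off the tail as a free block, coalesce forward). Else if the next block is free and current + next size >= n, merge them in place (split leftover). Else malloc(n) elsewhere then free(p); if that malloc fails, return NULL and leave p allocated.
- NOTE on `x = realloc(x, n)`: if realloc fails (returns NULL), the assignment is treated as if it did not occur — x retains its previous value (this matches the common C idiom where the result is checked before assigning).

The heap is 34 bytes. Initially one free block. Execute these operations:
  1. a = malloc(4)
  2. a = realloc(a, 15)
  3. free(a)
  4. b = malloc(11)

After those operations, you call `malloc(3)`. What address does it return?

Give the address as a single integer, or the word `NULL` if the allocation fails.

Op 1: a = malloc(4) -> a = 0; heap: [0-3 ALLOC][4-33 FREE]
Op 2: a = realloc(a, 15) -> a = 0; heap: [0-14 ALLOC][15-33 FREE]
Op 3: free(a) -> (freed a); heap: [0-33 FREE]
Op 4: b = malloc(11) -> b = 0; heap: [0-10 ALLOC][11-33 FREE]
malloc(3): first-fit scan over [0-10 ALLOC][11-33 FREE] -> 11

Answer: 11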